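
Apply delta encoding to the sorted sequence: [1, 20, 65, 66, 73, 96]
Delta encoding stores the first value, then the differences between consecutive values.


First value: 1
Deltas:
  20 - 1 = 19
  65 - 20 = 45
  66 - 65 = 1
  73 - 66 = 7
  96 - 73 = 23


Delta encoded: [1, 19, 45, 1, 7, 23]


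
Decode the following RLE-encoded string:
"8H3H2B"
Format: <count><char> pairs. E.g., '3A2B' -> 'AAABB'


Expanding each <count><char> pair:
  8H -> 'HHHHHHHH'
  3H -> 'HHH'
  2B -> 'BB'

Decoded = HHHHHHHHHHHBB


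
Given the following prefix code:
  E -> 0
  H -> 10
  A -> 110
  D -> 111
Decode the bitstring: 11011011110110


Decoding step by step:
Bits 110 -> A
Bits 110 -> A
Bits 111 -> D
Bits 10 -> H
Bits 110 -> A


Decoded message: AADHA


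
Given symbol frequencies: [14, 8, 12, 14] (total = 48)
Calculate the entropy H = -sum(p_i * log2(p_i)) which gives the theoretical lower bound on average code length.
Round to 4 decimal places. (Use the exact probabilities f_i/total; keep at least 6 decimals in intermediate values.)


Per-symbol terms -p_i * log2(p_i) with p_i = f_i/48:
  p = 14/48 = 0.291667: log2(p) = -1.777608, -p*log2(p) = 0.518469
  p = 8/48 = 0.166667: log2(p) = -2.584963, -p*log2(p) = 0.430827
  p = 12/48 = 0.250000: log2(p) = -2.000000, -p*log2(p) = 0.500000
  p = 14/48 = 0.291667: log2(p) = -1.777608, -p*log2(p) = 0.518469
H = 0.518469 + 0.430827 + 0.500000 + 0.518469 = 1.967765

H = 1.9678 bits/symbol


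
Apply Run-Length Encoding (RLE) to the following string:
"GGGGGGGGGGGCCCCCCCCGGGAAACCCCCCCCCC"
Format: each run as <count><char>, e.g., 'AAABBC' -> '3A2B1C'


Scanning runs left to right:
  i=0: run of 'G' x 11 -> '11G'
  i=11: run of 'C' x 8 -> '8C'
  i=19: run of 'G' x 3 -> '3G'
  i=22: run of 'A' x 3 -> '3A'
  i=25: run of 'C' x 10 -> '10C'

RLE = 11G8C3G3A10C


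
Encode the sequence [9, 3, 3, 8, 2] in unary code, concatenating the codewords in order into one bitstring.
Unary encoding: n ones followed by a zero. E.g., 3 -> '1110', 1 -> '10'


Encode each number as n ones followed by a terminating 0:
  9 -> 1111111110 (10 bits)
  3 -> 1110 (4 bits)
  3 -> 1110 (4 bits)
  8 -> 111111110 (9 bits)
  2 -> 110 (3 bits)
Total length = 10 + 4 + 4 + 9 + 3 = 30 bits.

Unary([9, 3, 3, 8, 2]) = 111111111011101110111111110110 (30 bits)


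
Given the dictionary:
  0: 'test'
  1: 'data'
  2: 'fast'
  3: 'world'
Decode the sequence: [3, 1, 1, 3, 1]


Look up each index in the dictionary:
  3 -> 'world'
  1 -> 'data'
  1 -> 'data'
  3 -> 'world'
  1 -> 'data'

Decoded: "world data data world data"


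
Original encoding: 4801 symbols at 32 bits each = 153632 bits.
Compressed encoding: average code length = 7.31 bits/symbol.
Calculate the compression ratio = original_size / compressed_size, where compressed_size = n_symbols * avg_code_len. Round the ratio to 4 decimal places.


original_size = n_symbols * orig_bits = 4801 * 32 = 153632 bits
compressed_size = n_symbols * avg_code_len = 4801 * 7.31 = 35095.31 bits
ratio = original_size / compressed_size = 153632 / 35095.31 = 4.3776

Compression ratio = 4.3776


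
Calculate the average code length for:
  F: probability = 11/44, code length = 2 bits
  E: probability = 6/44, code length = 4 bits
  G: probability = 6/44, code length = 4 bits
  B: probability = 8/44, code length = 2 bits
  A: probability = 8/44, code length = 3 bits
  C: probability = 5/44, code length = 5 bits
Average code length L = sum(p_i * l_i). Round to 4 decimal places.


Weighted contributions p_i * l_i:
  F: (11/44) * 2 = 22/44
  E: (6/44) * 4 = 24/44
  G: (6/44) * 4 = 24/44
  B: (8/44) * 2 = 16/44
  A: (8/44) * 3 = 24/44
  C: (5/44) * 5 = 25/44
Sum = (22 + 24 + 24 + 16 + 24 + 25)/44 = 135/44

L = 135/44 = 3.0682 bits/symbol


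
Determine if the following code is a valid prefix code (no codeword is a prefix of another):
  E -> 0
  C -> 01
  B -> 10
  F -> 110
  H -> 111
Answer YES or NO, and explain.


Checking each pair (does one codeword prefix another?):
  E='0' vs C='01': prefix -- VIOLATION

NO -- this is NOT a valid prefix code. E (0) is a prefix of C (01).


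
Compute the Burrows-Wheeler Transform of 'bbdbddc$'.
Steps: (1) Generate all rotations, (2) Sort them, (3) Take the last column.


Rotations (sorted):
  0: $bbdbddc -> last char: c
  1: bbdbddc$ -> last char: $
  2: bdbddc$b -> last char: b
  3: bddc$bbd -> last char: d
  4: c$bbdbdd -> last char: d
  5: dbddc$bb -> last char: b
  6: dc$bbdbd -> last char: d
  7: ddc$bbdb -> last char: b


BWT = c$bddbdb


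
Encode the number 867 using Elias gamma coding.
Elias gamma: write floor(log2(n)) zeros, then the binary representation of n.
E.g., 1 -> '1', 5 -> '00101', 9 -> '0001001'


num_bits = floor(log2(867)) + 1 = 10
leading_zeros = num_bits - 1 = 9
binary(867) = 1101100011

Elias gamma(867) = '000000000' + '1101100011' = 0000000001101100011 (19 bits)


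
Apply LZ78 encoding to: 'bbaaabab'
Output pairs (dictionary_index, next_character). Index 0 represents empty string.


LZ78 encoding steps:
Dictionary: {0: ''}
Step 1: w='' (idx 0), next='b' -> output (0, 'b'), add 'b' as idx 1
Step 2: w='b' (idx 1), next='a' -> output (1, 'a'), add 'ba' as idx 2
Step 3: w='' (idx 0), next='a' -> output (0, 'a'), add 'a' as idx 3
Step 4: w='a' (idx 3), next='b' -> output (3, 'b'), add 'ab' as idx 4
Step 5: w='ab' (idx 4), end of input -> output (4, '')


Encoded: [(0, 'b'), (1, 'a'), (0, 'a'), (3, 'b'), (4, '')]


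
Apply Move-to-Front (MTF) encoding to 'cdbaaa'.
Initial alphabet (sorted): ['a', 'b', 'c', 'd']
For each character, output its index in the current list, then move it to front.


MTF encoding:
'c': index 2 in ['a', 'b', 'c', 'd'] -> ['c', 'a', 'b', 'd']
'd': index 3 in ['c', 'a', 'b', 'd'] -> ['d', 'c', 'a', 'b']
'b': index 3 in ['d', 'c', 'a', 'b'] -> ['b', 'd', 'c', 'a']
'a': index 3 in ['b', 'd', 'c', 'a'] -> ['a', 'b', 'd', 'c']
'a': index 0 in ['a', 'b', 'd', 'c'] -> ['a', 'b', 'd', 'c']
'a': index 0 in ['a', 'b', 'd', 'c'] -> ['a', 'b', 'd', 'c']


Output: [2, 3, 3, 3, 0, 0]


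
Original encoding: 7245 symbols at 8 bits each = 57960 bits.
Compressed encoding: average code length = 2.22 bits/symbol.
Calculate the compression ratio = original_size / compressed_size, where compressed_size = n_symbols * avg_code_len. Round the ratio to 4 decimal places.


original_size = n_symbols * orig_bits = 7245 * 8 = 57960 bits
compressed_size = n_symbols * avg_code_len = 7245 * 2.22 = 16083.9 bits
ratio = original_size / compressed_size = 57960 / 16083.9 = 3.6036

Compression ratio = 3.6036


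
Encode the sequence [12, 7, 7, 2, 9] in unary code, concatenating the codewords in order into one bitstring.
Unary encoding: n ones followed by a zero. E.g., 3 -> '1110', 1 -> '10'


Encode each number as n ones followed by a terminating 0:
  12 -> 1111111111110 (13 bits)
  7 -> 11111110 (8 bits)
  7 -> 11111110 (8 bits)
  2 -> 110 (3 bits)
  9 -> 1111111110 (10 bits)
Total length = 13 + 8 + 8 + 3 + 10 = 42 bits.

Unary([12, 7, 7, 2, 9]) = 111111111111011111110111111101101111111110 (42 bits)


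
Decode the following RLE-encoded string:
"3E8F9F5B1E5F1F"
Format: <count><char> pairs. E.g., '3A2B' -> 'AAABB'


Expanding each <count><char> pair:
  3E -> 'EEE'
  8F -> 'FFFFFFFF'
  9F -> 'FFFFFFFFF'
  5B -> 'BBBBB'
  1E -> 'E'
  5F -> 'FFFFF'
  1F -> 'F'

Decoded = EEEFFFFFFFFFFFFFFFFFBBBBBEFFFFFF


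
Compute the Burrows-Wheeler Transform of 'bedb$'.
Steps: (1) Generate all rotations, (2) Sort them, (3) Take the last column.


Rotations (sorted):
  0: $bedb -> last char: b
  1: b$bed -> last char: d
  2: bedb$ -> last char: $
  3: db$be -> last char: e
  4: edb$b -> last char: b


BWT = bd$eb


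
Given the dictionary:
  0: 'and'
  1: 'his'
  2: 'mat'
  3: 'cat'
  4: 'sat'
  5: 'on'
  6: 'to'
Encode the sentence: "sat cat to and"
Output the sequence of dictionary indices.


Look up each word in the dictionary:
  'sat' -> 4
  'cat' -> 3
  'to' -> 6
  'and' -> 0

Encoded: [4, 3, 6, 0]


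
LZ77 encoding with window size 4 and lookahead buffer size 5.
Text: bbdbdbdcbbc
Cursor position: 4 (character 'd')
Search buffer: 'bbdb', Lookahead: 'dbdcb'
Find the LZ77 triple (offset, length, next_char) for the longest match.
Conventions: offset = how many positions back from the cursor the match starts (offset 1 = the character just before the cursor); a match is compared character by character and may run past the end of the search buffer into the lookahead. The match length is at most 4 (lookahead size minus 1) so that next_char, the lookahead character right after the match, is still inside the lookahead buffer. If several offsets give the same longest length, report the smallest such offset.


Try each offset into the search buffer:
  offset=1 (pos 3, char 'b'): match length 0
  offset=2 (pos 2, char 'd'): match length 3
  offset=3 (pos 1, char 'b'): match length 0
  offset=4 (pos 0, char 'b'): match length 0
Longest match has length 3 at offset 2.
next_char = character at position 4 + 3 = 7 -> 'c'

Best match: offset=2, length=3 (matching 'dbd' starting at position 2)
LZ77 triple: (2, 3, 'c')


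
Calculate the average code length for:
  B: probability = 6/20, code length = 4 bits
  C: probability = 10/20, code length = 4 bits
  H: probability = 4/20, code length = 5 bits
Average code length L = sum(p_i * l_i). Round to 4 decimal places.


Weighted contributions p_i * l_i:
  B: (6/20) * 4 = 24/20
  C: (10/20) * 4 = 40/20
  H: (4/20) * 5 = 20/20
Sum = (24 + 40 + 20)/20 = 84/20

L = 84/20 = 4.2000 bits/symbol


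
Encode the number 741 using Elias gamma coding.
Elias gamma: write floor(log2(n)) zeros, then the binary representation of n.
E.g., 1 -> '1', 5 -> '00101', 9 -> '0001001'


num_bits = floor(log2(741)) + 1 = 10
leading_zeros = num_bits - 1 = 9
binary(741) = 1011100101

Elias gamma(741) = '000000000' + '1011100101' = 0000000001011100101 (19 bits)


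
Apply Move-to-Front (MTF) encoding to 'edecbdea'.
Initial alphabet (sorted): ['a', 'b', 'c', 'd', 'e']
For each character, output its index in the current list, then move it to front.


MTF encoding:
'e': index 4 in ['a', 'b', 'c', 'd', 'e'] -> ['e', 'a', 'b', 'c', 'd']
'd': index 4 in ['e', 'a', 'b', 'c', 'd'] -> ['d', 'e', 'a', 'b', 'c']
'e': index 1 in ['d', 'e', 'a', 'b', 'c'] -> ['e', 'd', 'a', 'b', 'c']
'c': index 4 in ['e', 'd', 'a', 'b', 'c'] -> ['c', 'e', 'd', 'a', 'b']
'b': index 4 in ['c', 'e', 'd', 'a', 'b'] -> ['b', 'c', 'e', 'd', 'a']
'd': index 3 in ['b', 'c', 'e', 'd', 'a'] -> ['d', 'b', 'c', 'e', 'a']
'e': index 3 in ['d', 'b', 'c', 'e', 'a'] -> ['e', 'd', 'b', 'c', 'a']
'a': index 4 in ['e', 'd', 'b', 'c', 'a'] -> ['a', 'e', 'd', 'b', 'c']


Output: [4, 4, 1, 4, 4, 3, 3, 4]


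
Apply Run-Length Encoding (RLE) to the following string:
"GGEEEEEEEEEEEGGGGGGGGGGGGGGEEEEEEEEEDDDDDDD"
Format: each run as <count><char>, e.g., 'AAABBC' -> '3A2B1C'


Scanning runs left to right:
  i=0: run of 'G' x 2 -> '2G'
  i=2: run of 'E' x 11 -> '11E'
  i=13: run of 'G' x 14 -> '14G'
  i=27: run of 'E' x 9 -> '9E'
  i=36: run of 'D' x 7 -> '7D'

RLE = 2G11E14G9E7D


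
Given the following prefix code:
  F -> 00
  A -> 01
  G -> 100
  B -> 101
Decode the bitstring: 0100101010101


Decoding step by step:
Bits 01 -> A
Bits 00 -> F
Bits 101 -> B
Bits 01 -> A
Bits 01 -> A
Bits 01 -> A


Decoded message: AFBAAA


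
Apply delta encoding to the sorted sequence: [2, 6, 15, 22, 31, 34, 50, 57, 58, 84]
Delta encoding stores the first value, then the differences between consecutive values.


First value: 2
Deltas:
  6 - 2 = 4
  15 - 6 = 9
  22 - 15 = 7
  31 - 22 = 9
  34 - 31 = 3
  50 - 34 = 16
  57 - 50 = 7
  58 - 57 = 1
  84 - 58 = 26


Delta encoded: [2, 4, 9, 7, 9, 3, 16, 7, 1, 26]


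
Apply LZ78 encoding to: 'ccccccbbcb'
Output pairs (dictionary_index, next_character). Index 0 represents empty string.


LZ78 encoding steps:
Dictionary: {0: ''}
Step 1: w='' (idx 0), next='c' -> output (0, 'c'), add 'c' as idx 1
Step 2: w='c' (idx 1), next='c' -> output (1, 'c'), add 'cc' as idx 2
Step 3: w='cc' (idx 2), next='c' -> output (2, 'c'), add 'ccc' as idx 3
Step 4: w='' (idx 0), next='b' -> output (0, 'b'), add 'b' as idx 4
Step 5: w='b' (idx 4), next='c' -> output (4, 'c'), add 'bc' as idx 5
Step 6: w='b' (idx 4), end of input -> output (4, '')


Encoded: [(0, 'c'), (1, 'c'), (2, 'c'), (0, 'b'), (4, 'c'), (4, '')]


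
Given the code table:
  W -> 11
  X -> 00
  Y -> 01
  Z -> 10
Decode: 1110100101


Decoding:
11 -> W
10 -> Z
10 -> Z
01 -> Y
01 -> Y


Result: WZZYY


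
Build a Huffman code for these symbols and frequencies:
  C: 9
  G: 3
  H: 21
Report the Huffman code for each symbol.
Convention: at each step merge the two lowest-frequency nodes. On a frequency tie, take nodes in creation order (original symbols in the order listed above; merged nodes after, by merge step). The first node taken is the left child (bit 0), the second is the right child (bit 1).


Huffman tree construction:
Step 1: Merge G(3) + C(9) = 12
Step 2: Merge (G+C)(12) + H(21) = 33
Read each symbol's code off the tree from the root (left child = 0, right child = 1).

Codes:
  C: 01 (length 2)
  G: 00 (length 2)
  H: 1 (length 1)
Average code length: 45/33 = 1.3636 bits/symbol


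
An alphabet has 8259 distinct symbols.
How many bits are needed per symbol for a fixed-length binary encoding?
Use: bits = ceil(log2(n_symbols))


log2(8259) = 13.0118
Bracket: 2^13 = 8192 < 8259 <= 2^14 = 16384
So ceil(log2(8259)) = 14

bits = ceil(log2(8259)) = ceil(13.0118) = 14 bits


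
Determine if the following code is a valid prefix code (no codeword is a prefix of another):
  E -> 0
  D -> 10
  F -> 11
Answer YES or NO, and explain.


Checking each pair (does one codeword prefix another?):
  E='0' vs D='10': no prefix
  E='0' vs F='11': no prefix
  D='10' vs E='0': no prefix
  D='10' vs F='11': no prefix
  F='11' vs E='0': no prefix
  F='11' vs D='10': no prefix
No violation found over all pairs.

YES -- this is a valid prefix code. No codeword is a prefix of any other codeword.


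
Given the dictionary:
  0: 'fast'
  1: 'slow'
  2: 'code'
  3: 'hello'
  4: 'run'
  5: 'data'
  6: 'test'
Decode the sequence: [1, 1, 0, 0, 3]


Look up each index in the dictionary:
  1 -> 'slow'
  1 -> 'slow'
  0 -> 'fast'
  0 -> 'fast'
  3 -> 'hello'

Decoded: "slow slow fast fast hello"


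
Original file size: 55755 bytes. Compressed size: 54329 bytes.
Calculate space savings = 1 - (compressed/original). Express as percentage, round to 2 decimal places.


ratio = compressed/original = 54329/55755 = 0.974424
savings = 1 - ratio = 1 - 0.974424 = 0.025576
as a percentage: 0.025576 * 100 = 2.56%

Space savings = 1 - 54329/55755 = 2.56%


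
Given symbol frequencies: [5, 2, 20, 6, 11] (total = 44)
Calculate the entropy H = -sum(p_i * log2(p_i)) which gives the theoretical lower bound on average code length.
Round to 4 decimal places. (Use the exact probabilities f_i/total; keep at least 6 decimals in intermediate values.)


Per-symbol terms -p_i * log2(p_i) with p_i = f_i/44:
  p = 5/44 = 0.113636: log2(p) = -3.137504, -p*log2(p) = 0.356534
  p = 2/44 = 0.045455: log2(p) = -4.459432, -p*log2(p) = 0.202701
  p = 20/44 = 0.454545: log2(p) = -1.137504, -p*log2(p) = 0.517047
  p = 6/44 = 0.136364: log2(p) = -2.874469, -p*log2(p) = 0.391973
  p = 11/44 = 0.250000: log2(p) = -2.000000, -p*log2(p) = 0.500000
H = 0.356534 + 0.202701 + 0.517047 + 0.391973 + 0.500000 = 1.968255

H = 1.9683 bits/symbol


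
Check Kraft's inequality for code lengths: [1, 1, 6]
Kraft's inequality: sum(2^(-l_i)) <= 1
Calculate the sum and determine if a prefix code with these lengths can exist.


Sum = 2^(-1) + 2^(-1) + 2^(-6)
    = 0.5 + 0.5 + 0.015625
    = 65/64 = 1.015625
Since 1.015625 > 1, Kraft's inequality is NOT satisfied.
A prefix code with these lengths CANNOT exist.

Kraft sum = 1.015625. Not satisfied.


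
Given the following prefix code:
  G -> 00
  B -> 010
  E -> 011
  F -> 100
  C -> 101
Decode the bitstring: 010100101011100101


Decoding step by step:
Bits 010 -> B
Bits 100 -> F
Bits 101 -> C
Bits 011 -> E
Bits 100 -> F
Bits 101 -> C


Decoded message: BFCEFC


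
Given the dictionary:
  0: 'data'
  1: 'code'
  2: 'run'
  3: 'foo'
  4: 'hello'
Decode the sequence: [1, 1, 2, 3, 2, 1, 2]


Look up each index in the dictionary:
  1 -> 'code'
  1 -> 'code'
  2 -> 'run'
  3 -> 'foo'
  2 -> 'run'
  1 -> 'code'
  2 -> 'run'

Decoded: "code code run foo run code run"


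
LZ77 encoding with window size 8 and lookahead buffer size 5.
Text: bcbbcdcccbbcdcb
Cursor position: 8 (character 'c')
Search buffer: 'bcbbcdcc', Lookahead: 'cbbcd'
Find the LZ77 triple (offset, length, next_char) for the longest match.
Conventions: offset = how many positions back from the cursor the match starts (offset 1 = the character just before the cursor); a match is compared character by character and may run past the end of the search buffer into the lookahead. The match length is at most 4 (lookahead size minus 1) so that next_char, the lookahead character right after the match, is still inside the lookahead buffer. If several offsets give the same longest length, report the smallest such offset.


Try each offset into the search buffer:
  offset=1 (pos 7, char 'c'): match length 1
  offset=2 (pos 6, char 'c'): match length 1
  offset=3 (pos 5, char 'd'): match length 0
  offset=4 (pos 4, char 'c'): match length 1
  offset=5 (pos 3, char 'b'): match length 0
  offset=6 (pos 2, char 'b'): match length 0
  offset=7 (pos 1, char 'c'): match length 4
  offset=8 (pos 0, char 'b'): match length 0
Longest match has length 4 at offset 7.
next_char = character at position 8 + 4 = 12 -> 'd'

Best match: offset=7, length=4 (matching 'cbbc' starting at position 1)
LZ77 triple: (7, 4, 'd')


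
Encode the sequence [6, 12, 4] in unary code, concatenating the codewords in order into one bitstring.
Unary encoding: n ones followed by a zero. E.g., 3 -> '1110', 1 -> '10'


Encode each number as n ones followed by a terminating 0:
  6 -> 1111110 (7 bits)
  12 -> 1111111111110 (13 bits)
  4 -> 11110 (5 bits)
Total length = 7 + 13 + 5 = 25 bits.

Unary([6, 12, 4]) = 1111110111111111111011110 (25 bits)


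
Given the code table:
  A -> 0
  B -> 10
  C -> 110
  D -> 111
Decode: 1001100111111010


Decoding:
10 -> B
0 -> A
110 -> C
0 -> A
111 -> D
111 -> D
0 -> A
10 -> B


Result: BACADDAB


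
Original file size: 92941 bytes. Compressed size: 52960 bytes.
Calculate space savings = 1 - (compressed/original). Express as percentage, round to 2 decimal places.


ratio = compressed/original = 52960/92941 = 0.569824
savings = 1 - ratio = 1 - 0.569824 = 0.430176
as a percentage: 0.430176 * 100 = 43.02%

Space savings = 1 - 52960/92941 = 43.02%


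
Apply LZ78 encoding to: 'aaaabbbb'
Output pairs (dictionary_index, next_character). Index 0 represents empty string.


LZ78 encoding steps:
Dictionary: {0: ''}
Step 1: w='' (idx 0), next='a' -> output (0, 'a'), add 'a' as idx 1
Step 2: w='a' (idx 1), next='a' -> output (1, 'a'), add 'aa' as idx 2
Step 3: w='a' (idx 1), next='b' -> output (1, 'b'), add 'ab' as idx 3
Step 4: w='' (idx 0), next='b' -> output (0, 'b'), add 'b' as idx 4
Step 5: w='b' (idx 4), next='b' -> output (4, 'b'), add 'bb' as idx 5


Encoded: [(0, 'a'), (1, 'a'), (1, 'b'), (0, 'b'), (4, 'b')]


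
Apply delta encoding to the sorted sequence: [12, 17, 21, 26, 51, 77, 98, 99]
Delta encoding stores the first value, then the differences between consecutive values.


First value: 12
Deltas:
  17 - 12 = 5
  21 - 17 = 4
  26 - 21 = 5
  51 - 26 = 25
  77 - 51 = 26
  98 - 77 = 21
  99 - 98 = 1


Delta encoded: [12, 5, 4, 5, 25, 26, 21, 1]


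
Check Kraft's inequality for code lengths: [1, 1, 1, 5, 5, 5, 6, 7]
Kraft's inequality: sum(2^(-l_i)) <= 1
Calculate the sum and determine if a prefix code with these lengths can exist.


Sum = 2^(-1) + 2^(-1) + 2^(-1) + 2^(-5) + 2^(-5) + 2^(-5) + 2^(-6) + 2^(-7)
    = 0.5 + 0.5 + 0.5 + 0.03125 + 0.03125 + 0.03125 + 0.015625 + 0.0078125
    = 207/128 = 1.6171875
Since 1.6171875 > 1, Kraft's inequality is NOT satisfied.
A prefix code with these lengths CANNOT exist.

Kraft sum = 1.6171875. Not satisfied.


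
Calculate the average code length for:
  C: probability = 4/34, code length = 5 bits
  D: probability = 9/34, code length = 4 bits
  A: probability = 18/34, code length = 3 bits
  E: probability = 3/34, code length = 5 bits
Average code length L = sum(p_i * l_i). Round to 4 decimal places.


Weighted contributions p_i * l_i:
  C: (4/34) * 5 = 20/34
  D: (9/34) * 4 = 36/34
  A: (18/34) * 3 = 54/34
  E: (3/34) * 5 = 15/34
Sum = (20 + 36 + 54 + 15)/34 = 125/34

L = 125/34 = 3.6765 bits/symbol


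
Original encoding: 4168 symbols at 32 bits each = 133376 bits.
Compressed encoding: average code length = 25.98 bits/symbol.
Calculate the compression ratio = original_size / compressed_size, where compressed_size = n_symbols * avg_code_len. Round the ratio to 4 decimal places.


original_size = n_symbols * orig_bits = 4168 * 32 = 133376 bits
compressed_size = n_symbols * avg_code_len = 4168 * 25.98 = 108284.64 bits
ratio = original_size / compressed_size = 133376 / 108284.64 = 1.2317

Compression ratio = 1.2317


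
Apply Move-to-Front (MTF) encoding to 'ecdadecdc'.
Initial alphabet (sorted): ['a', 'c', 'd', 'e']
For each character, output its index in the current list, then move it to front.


MTF encoding:
'e': index 3 in ['a', 'c', 'd', 'e'] -> ['e', 'a', 'c', 'd']
'c': index 2 in ['e', 'a', 'c', 'd'] -> ['c', 'e', 'a', 'd']
'd': index 3 in ['c', 'e', 'a', 'd'] -> ['d', 'c', 'e', 'a']
'a': index 3 in ['d', 'c', 'e', 'a'] -> ['a', 'd', 'c', 'e']
'd': index 1 in ['a', 'd', 'c', 'e'] -> ['d', 'a', 'c', 'e']
'e': index 3 in ['d', 'a', 'c', 'e'] -> ['e', 'd', 'a', 'c']
'c': index 3 in ['e', 'd', 'a', 'c'] -> ['c', 'e', 'd', 'a']
'd': index 2 in ['c', 'e', 'd', 'a'] -> ['d', 'c', 'e', 'a']
'c': index 1 in ['d', 'c', 'e', 'a'] -> ['c', 'd', 'e', 'a']


Output: [3, 2, 3, 3, 1, 3, 3, 2, 1]


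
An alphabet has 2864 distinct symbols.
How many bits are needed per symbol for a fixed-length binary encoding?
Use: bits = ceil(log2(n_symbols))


log2(2864) = 11.4838
Bracket: 2^11 = 2048 < 2864 <= 2^12 = 4096
So ceil(log2(2864)) = 12

bits = ceil(log2(2864)) = ceil(11.4838) = 12 bits


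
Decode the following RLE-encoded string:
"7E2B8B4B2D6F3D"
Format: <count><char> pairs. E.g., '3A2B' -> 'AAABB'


Expanding each <count><char> pair:
  7E -> 'EEEEEEE'
  2B -> 'BB'
  8B -> 'BBBBBBBB'
  4B -> 'BBBB'
  2D -> 'DD'
  6F -> 'FFFFFF'
  3D -> 'DDD'

Decoded = EEEEEEEBBBBBBBBBBBBBBDDFFFFFFDDD


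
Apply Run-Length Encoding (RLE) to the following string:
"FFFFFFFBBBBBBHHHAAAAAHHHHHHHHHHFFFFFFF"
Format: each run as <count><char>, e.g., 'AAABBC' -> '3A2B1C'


Scanning runs left to right:
  i=0: run of 'F' x 7 -> '7F'
  i=7: run of 'B' x 6 -> '6B'
  i=13: run of 'H' x 3 -> '3H'
  i=16: run of 'A' x 5 -> '5A'
  i=21: run of 'H' x 10 -> '10H'
  i=31: run of 'F' x 7 -> '7F'

RLE = 7F6B3H5A10H7F


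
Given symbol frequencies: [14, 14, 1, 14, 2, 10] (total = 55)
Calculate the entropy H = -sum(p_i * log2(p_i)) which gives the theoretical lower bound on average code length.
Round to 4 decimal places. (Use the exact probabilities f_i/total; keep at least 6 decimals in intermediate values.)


Per-symbol terms -p_i * log2(p_i) with p_i = f_i/55:
  p = 14/55 = 0.254545: log2(p) = -1.974005, -p*log2(p) = 0.502474
  p = 14/55 = 0.254545: log2(p) = -1.974005, -p*log2(p) = 0.502474
  p = 1/55 = 0.018182: log2(p) = -5.781360, -p*log2(p) = 0.105116
  p = 14/55 = 0.254545: log2(p) = -1.974005, -p*log2(p) = 0.502474
  p = 2/55 = 0.036364: log2(p) = -4.781360, -p*log2(p) = 0.173868
  p = 10/55 = 0.181818: log2(p) = -2.459432, -p*log2(p) = 0.447169
H = 0.502474 + 0.502474 + 0.105116 + 0.502474 + 0.173868 + 0.447169 = 2.233575

H = 2.2336 bits/symbol


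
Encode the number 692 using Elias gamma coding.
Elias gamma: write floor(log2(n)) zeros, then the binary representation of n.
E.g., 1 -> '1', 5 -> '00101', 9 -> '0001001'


num_bits = floor(log2(692)) + 1 = 10
leading_zeros = num_bits - 1 = 9
binary(692) = 1010110100

Elias gamma(692) = '000000000' + '1010110100' = 0000000001010110100 (19 bits)


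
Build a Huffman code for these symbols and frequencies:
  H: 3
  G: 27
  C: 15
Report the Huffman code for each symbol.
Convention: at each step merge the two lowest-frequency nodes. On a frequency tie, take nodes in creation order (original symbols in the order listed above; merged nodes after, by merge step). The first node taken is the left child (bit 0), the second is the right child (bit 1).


Huffman tree construction:
Step 1: Merge H(3) + C(15) = 18
Step 2: Merge (H+C)(18) + G(27) = 45
Read each symbol's code off the tree from the root (left child = 0, right child = 1).

Codes:
  H: 00 (length 2)
  G: 1 (length 1)
  C: 01 (length 2)
Average code length: 63/45 = 1.4000 bits/symbol


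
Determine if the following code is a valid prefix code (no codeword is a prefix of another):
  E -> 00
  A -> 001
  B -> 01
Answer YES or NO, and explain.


Checking each pair (does one codeword prefix another?):
  E='00' vs A='001': prefix -- VIOLATION

NO -- this is NOT a valid prefix code. E (00) is a prefix of A (001).


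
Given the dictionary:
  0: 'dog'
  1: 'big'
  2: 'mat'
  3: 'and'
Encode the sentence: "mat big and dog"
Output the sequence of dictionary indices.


Look up each word in the dictionary:
  'mat' -> 2
  'big' -> 1
  'and' -> 3
  'dog' -> 0

Encoded: [2, 1, 3, 0]


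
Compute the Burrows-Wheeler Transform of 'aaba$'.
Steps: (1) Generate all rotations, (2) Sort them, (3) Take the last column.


Rotations (sorted):
  0: $aaba -> last char: a
  1: a$aab -> last char: b
  2: aaba$ -> last char: $
  3: aba$a -> last char: a
  4: ba$aa -> last char: a


BWT = ab$aa


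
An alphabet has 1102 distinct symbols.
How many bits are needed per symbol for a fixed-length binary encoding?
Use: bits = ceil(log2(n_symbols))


log2(1102) = 10.1059
Bracket: 2^10 = 1024 < 1102 <= 2^11 = 2048
So ceil(log2(1102)) = 11

bits = ceil(log2(1102)) = ceil(10.1059) = 11 bits


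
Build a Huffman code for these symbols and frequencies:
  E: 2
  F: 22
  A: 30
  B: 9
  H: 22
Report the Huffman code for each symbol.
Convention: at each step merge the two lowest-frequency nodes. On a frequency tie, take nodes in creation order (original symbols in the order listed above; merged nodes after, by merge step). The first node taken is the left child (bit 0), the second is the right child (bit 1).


Huffman tree construction:
Step 1: Merge E(2) + B(9) = 11
Step 2: Merge (E+B)(11) + F(22) = 33
Step 3: Merge H(22) + A(30) = 52
Step 4: Merge ((E+B)+F)(33) + (H+A)(52) = 85
Read each symbol's code off the tree from the root (left child = 0, right child = 1).

Codes:
  E: 000 (length 3)
  F: 01 (length 2)
  A: 11 (length 2)
  B: 001 (length 3)
  H: 10 (length 2)
Average code length: 181/85 = 2.1294 bits/symbol


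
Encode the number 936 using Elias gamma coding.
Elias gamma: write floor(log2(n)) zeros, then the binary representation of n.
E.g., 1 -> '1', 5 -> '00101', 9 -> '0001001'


num_bits = floor(log2(936)) + 1 = 10
leading_zeros = num_bits - 1 = 9
binary(936) = 1110101000

Elias gamma(936) = '000000000' + '1110101000' = 0000000001110101000 (19 bits)


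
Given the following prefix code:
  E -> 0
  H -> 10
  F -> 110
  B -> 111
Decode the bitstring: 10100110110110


Decoding step by step:
Bits 10 -> H
Bits 10 -> H
Bits 0 -> E
Bits 110 -> F
Bits 110 -> F
Bits 110 -> F


Decoded message: HHEFFF


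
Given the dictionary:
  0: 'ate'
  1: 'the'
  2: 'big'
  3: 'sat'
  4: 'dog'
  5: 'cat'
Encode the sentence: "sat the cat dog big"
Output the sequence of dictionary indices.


Look up each word in the dictionary:
  'sat' -> 3
  'the' -> 1
  'cat' -> 5
  'dog' -> 4
  'big' -> 2

Encoded: [3, 1, 5, 4, 2]


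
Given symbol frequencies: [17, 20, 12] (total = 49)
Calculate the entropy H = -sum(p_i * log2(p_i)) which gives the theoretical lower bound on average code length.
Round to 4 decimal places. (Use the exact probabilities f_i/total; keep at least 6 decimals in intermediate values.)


Per-symbol terms -p_i * log2(p_i) with p_i = f_i/49:
  p = 17/49 = 0.346939: log2(p) = -1.527247, -p*log2(p) = 0.529861
  p = 20/49 = 0.408163: log2(p) = -1.292782, -p*log2(p) = 0.527666
  p = 12/49 = 0.244898: log2(p) = -2.029747, -p*log2(p) = 0.497081
H = 0.529861 + 0.527666 + 0.497081 = 1.554608

H = 1.5546 bits/symbol


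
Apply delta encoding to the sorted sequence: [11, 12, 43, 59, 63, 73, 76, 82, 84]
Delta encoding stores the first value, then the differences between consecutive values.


First value: 11
Deltas:
  12 - 11 = 1
  43 - 12 = 31
  59 - 43 = 16
  63 - 59 = 4
  73 - 63 = 10
  76 - 73 = 3
  82 - 76 = 6
  84 - 82 = 2


Delta encoded: [11, 1, 31, 16, 4, 10, 3, 6, 2]


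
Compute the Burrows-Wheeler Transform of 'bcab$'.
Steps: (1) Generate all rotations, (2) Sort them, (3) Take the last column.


Rotations (sorted):
  0: $bcab -> last char: b
  1: ab$bc -> last char: c
  2: b$bca -> last char: a
  3: bcab$ -> last char: $
  4: cab$b -> last char: b


BWT = bca$b


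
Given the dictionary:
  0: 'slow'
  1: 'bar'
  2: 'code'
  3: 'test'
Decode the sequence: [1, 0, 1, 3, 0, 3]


Look up each index in the dictionary:
  1 -> 'bar'
  0 -> 'slow'
  1 -> 'bar'
  3 -> 'test'
  0 -> 'slow'
  3 -> 'test'

Decoded: "bar slow bar test slow test"


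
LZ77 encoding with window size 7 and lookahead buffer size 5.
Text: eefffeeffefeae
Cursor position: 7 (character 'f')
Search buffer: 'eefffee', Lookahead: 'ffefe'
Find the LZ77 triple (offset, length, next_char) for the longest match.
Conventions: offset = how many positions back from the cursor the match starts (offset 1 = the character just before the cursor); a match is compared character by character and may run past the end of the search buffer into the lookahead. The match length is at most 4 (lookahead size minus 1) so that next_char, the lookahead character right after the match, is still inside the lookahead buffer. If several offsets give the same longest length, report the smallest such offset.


Try each offset into the search buffer:
  offset=1 (pos 6, char 'e'): match length 0
  offset=2 (pos 5, char 'e'): match length 0
  offset=3 (pos 4, char 'f'): match length 1
  offset=4 (pos 3, char 'f'): match length 3
  offset=5 (pos 2, char 'f'): match length 2
  offset=6 (pos 1, char 'e'): match length 0
  offset=7 (pos 0, char 'e'): match length 0
Longest match has length 3 at offset 4.
next_char = character at position 7 + 3 = 10 -> 'f'

Best match: offset=4, length=3 (matching 'ffe' starting at position 3)
LZ77 triple: (4, 3, 'f')


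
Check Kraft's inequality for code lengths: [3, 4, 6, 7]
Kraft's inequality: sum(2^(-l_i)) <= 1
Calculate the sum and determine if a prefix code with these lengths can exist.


Sum = 2^(-3) + 2^(-4) + 2^(-6) + 2^(-7)
    = 0.125 + 0.0625 + 0.015625 + 0.0078125
    = 27/128 = 0.2109375
Since 0.2109375 <= 1, Kraft's inequality IS satisfied.
A prefix code with these lengths CAN exist.

Kraft sum = 0.2109375. Satisfied.


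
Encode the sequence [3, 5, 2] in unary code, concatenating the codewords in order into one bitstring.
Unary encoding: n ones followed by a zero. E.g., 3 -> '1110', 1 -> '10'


Encode each number as n ones followed by a terminating 0:
  3 -> 1110 (4 bits)
  5 -> 111110 (6 bits)
  2 -> 110 (3 bits)
Total length = 4 + 6 + 3 = 13 bits.

Unary([3, 5, 2]) = 1110111110110 (13 bits)


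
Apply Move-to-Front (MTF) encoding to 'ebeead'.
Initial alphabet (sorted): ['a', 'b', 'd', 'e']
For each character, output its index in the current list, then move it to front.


MTF encoding:
'e': index 3 in ['a', 'b', 'd', 'e'] -> ['e', 'a', 'b', 'd']
'b': index 2 in ['e', 'a', 'b', 'd'] -> ['b', 'e', 'a', 'd']
'e': index 1 in ['b', 'e', 'a', 'd'] -> ['e', 'b', 'a', 'd']
'e': index 0 in ['e', 'b', 'a', 'd'] -> ['e', 'b', 'a', 'd']
'a': index 2 in ['e', 'b', 'a', 'd'] -> ['a', 'e', 'b', 'd']
'd': index 3 in ['a', 'e', 'b', 'd'] -> ['d', 'a', 'e', 'b']


Output: [3, 2, 1, 0, 2, 3]


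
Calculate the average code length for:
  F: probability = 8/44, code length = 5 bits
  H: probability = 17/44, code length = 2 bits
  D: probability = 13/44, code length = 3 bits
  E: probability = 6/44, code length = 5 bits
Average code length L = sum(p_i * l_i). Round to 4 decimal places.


Weighted contributions p_i * l_i:
  F: (8/44) * 5 = 40/44
  H: (17/44) * 2 = 34/44
  D: (13/44) * 3 = 39/44
  E: (6/44) * 5 = 30/44
Sum = (40 + 34 + 39 + 30)/44 = 143/44

L = 143/44 = 3.2500 bits/symbol


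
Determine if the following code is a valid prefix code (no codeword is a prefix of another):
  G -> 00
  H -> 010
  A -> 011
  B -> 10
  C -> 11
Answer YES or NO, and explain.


Checking each pair (does one codeword prefix another?):
  G='00' vs H='010': no prefix
  G='00' vs A='011': no prefix
  G='00' vs B='10': no prefix
  G='00' vs C='11': no prefix
  H='010' vs G='00': no prefix
  H='010' vs A='011': no prefix
  H='010' vs B='10': no prefix
  H='010' vs C='11': no prefix
  A='011' vs G='00': no prefix
  A='011' vs H='010': no prefix
  A='011' vs B='10': no prefix
  A='011' vs C='11': no prefix
  B='10' vs G='00': no prefix
  B='10' vs H='010': no prefix
  B='10' vs A='011': no prefix
  B='10' vs C='11': no prefix
  C='11' vs G='00': no prefix
  C='11' vs H='010': no prefix
  C='11' vs A='011': no prefix
  C='11' vs B='10': no prefix
No violation found over all pairs.

YES -- this is a valid prefix code. No codeword is a prefix of any other codeword.


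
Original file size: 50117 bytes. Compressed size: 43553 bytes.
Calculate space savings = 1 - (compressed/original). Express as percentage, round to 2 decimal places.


ratio = compressed/original = 43553/50117 = 0.869026
savings = 1 - ratio = 1 - 0.869026 = 0.130974
as a percentage: 0.130974 * 100 = 13.1%

Space savings = 1 - 43553/50117 = 13.1%


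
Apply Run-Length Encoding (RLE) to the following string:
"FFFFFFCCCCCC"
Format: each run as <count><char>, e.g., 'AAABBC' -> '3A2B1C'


Scanning runs left to right:
  i=0: run of 'F' x 6 -> '6F'
  i=6: run of 'C' x 6 -> '6C'

RLE = 6F6C


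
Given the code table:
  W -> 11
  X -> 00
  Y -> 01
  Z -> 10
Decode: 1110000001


Decoding:
11 -> W
10 -> Z
00 -> X
00 -> X
01 -> Y


Result: WZXXY


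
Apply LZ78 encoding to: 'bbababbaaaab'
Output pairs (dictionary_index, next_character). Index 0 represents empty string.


LZ78 encoding steps:
Dictionary: {0: ''}
Step 1: w='' (idx 0), next='b' -> output (0, 'b'), add 'b' as idx 1
Step 2: w='b' (idx 1), next='a' -> output (1, 'a'), add 'ba' as idx 2
Step 3: w='ba' (idx 2), next='b' -> output (2, 'b'), add 'bab' as idx 3
Step 4: w='ba' (idx 2), next='a' -> output (2, 'a'), add 'baa' as idx 4
Step 5: w='' (idx 0), next='a' -> output (0, 'a'), add 'a' as idx 5
Step 6: w='a' (idx 5), next='b' -> output (5, 'b'), add 'ab' as idx 6


Encoded: [(0, 'b'), (1, 'a'), (2, 'b'), (2, 'a'), (0, 'a'), (5, 'b')]


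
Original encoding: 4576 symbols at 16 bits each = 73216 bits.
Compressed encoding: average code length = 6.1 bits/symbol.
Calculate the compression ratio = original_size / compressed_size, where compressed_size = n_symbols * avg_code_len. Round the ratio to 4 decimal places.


original_size = n_symbols * orig_bits = 4576 * 16 = 73216 bits
compressed_size = n_symbols * avg_code_len = 4576 * 6.1 = 27913.6 bits
ratio = original_size / compressed_size = 73216 / 27913.6 = 2.623

Compression ratio = 2.623


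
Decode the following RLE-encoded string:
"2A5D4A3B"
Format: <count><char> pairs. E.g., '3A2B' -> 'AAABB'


Expanding each <count><char> pair:
  2A -> 'AA'
  5D -> 'DDDDD'
  4A -> 'AAAA'
  3B -> 'BBB'

Decoded = AADDDDDAAAABBB


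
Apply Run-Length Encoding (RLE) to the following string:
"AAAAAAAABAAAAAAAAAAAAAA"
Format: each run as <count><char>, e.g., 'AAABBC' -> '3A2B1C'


Scanning runs left to right:
  i=0: run of 'A' x 8 -> '8A'
  i=8: run of 'B' x 1 -> '1B'
  i=9: run of 'A' x 14 -> '14A'

RLE = 8A1B14A


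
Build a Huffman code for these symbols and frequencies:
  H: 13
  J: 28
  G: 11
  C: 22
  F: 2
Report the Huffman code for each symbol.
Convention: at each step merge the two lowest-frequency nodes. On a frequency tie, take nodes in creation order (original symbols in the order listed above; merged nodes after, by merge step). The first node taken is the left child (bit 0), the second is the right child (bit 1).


Huffman tree construction:
Step 1: Merge F(2) + G(11) = 13
Step 2: Merge H(13) + (F+G)(13) = 26
Step 3: Merge C(22) + (H+(F+G))(26) = 48
Step 4: Merge J(28) + (C+(H+(F+G)))(48) = 76
Read each symbol's code off the tree from the root (left child = 0, right child = 1).

Codes:
  H: 110 (length 3)
  J: 0 (length 1)
  G: 1111 (length 4)
  C: 10 (length 2)
  F: 1110 (length 4)
Average code length: 163/76 = 2.1447 bits/symbol


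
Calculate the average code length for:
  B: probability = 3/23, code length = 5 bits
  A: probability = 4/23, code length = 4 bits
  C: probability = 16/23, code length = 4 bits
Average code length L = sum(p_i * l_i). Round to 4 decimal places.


Weighted contributions p_i * l_i:
  B: (3/23) * 5 = 15/23
  A: (4/23) * 4 = 16/23
  C: (16/23) * 4 = 64/23
Sum = (15 + 16 + 64)/23 = 95/23

L = 95/23 = 4.1304 bits/symbol


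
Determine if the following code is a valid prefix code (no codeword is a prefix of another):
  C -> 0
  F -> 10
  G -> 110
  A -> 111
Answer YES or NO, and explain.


Checking each pair (does one codeword prefix another?):
  C='0' vs F='10': no prefix
  C='0' vs G='110': no prefix
  C='0' vs A='111': no prefix
  F='10' vs C='0': no prefix
  F='10' vs G='110': no prefix
  F='10' vs A='111': no prefix
  G='110' vs C='0': no prefix
  G='110' vs F='10': no prefix
  G='110' vs A='111': no prefix
  A='111' vs C='0': no prefix
  A='111' vs F='10': no prefix
  A='111' vs G='110': no prefix
No violation found over all pairs.

YES -- this is a valid prefix code. No codeword is a prefix of any other codeword.


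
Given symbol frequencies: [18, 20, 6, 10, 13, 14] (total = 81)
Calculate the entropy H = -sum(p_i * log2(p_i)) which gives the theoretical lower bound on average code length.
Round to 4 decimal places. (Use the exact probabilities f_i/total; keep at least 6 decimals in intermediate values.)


Per-symbol terms -p_i * log2(p_i) with p_i = f_i/81:
  p = 18/81 = 0.222222: log2(p) = -2.169925, -p*log2(p) = 0.482206
  p = 20/81 = 0.246914: log2(p) = -2.017922, -p*log2(p) = 0.498252
  p = 6/81 = 0.074074: log2(p) = -3.754888, -p*log2(p) = 0.278140
  p = 10/81 = 0.123457: log2(p) = -3.017922, -p*log2(p) = 0.372583
  p = 13/81 = 0.160494: log2(p) = -2.639410, -p*log2(p) = 0.423609
  p = 14/81 = 0.172840: log2(p) = -2.532495, -p*log2(p) = 0.437715
H = 0.482206 + 0.498252 + 0.278140 + 0.372583 + 0.423609 + 0.437715 = 2.492505

H = 2.4925 bits/symbol


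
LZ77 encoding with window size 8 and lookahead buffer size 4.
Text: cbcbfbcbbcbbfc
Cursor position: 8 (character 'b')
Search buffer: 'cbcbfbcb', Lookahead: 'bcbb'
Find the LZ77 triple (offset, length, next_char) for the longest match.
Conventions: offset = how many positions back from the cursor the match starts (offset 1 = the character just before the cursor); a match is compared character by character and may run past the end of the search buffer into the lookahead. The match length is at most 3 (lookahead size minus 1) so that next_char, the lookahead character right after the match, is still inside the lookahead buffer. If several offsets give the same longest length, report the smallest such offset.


Try each offset into the search buffer:
  offset=1 (pos 7, char 'b'): match length 1
  offset=2 (pos 6, char 'c'): match length 0
  offset=3 (pos 5, char 'b'): match length 3
  offset=4 (pos 4, char 'f'): match length 0
  offset=5 (pos 3, char 'b'): match length 1
  offset=6 (pos 2, char 'c'): match length 0
  offset=7 (pos 1, char 'b'): match length 3
  offset=8 (pos 0, char 'c'): match length 0
Longest match has length 3, found at offsets 3, 7; take the smallest, offset 3.
next_char = character at position 8 + 3 = 11 -> 'b'

Best match: offset=3, length=3 (matching 'bcb' starting at position 5)
LZ77 triple: (3, 3, 'b')
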